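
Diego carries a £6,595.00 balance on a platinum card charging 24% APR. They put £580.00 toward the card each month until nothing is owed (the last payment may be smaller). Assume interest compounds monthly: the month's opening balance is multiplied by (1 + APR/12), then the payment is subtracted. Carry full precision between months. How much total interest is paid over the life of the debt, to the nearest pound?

£962

Monthly rate r = 24%/12 = 2% = 0.02.
Payoff takes n = ⌈−ln(1 − rB₀/P)/ln(1+r)⌉ = ⌈13.029⌉ = 14 payments; the last is £17.08.
Total paid = 13·£580.00 + £17.08 = £7,557.08.
Total interest = total paid − principal = £7,557.08 − £6,595.00 = £962.08.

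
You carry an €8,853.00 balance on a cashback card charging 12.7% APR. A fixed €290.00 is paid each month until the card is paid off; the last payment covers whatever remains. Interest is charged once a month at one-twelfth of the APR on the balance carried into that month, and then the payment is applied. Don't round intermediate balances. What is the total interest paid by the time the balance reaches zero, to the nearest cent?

Monthly rate r = 12.7%/12 = 1.05833% = 0.0105833.
Payoff takes n = ⌈−ln(1 − rB₀/P)/ln(1+r)⌉ = ⌈37.065⌉ = 38 payments; the last is €18.87.
Total paid = 37·€290.00 + €18.87 = €10,748.87.
Total interest = total paid − principal = €10,748.87 − €8,853.00 = €1,895.87.

€1,895.87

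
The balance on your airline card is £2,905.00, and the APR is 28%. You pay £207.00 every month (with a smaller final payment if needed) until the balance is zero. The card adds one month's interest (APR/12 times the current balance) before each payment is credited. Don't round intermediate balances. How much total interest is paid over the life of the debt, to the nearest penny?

£655.46

Monthly rate r = 28%/12 = 2.33333% = 0.0233333.
Payoff takes n = ⌈−ln(1 − rB₀/P)/ln(1+r)⌉ = ⌈17.198⌉ = 18 payments; the last is £41.46.
Total paid = 17·£207.00 + £41.46 = £3,560.46.
Total interest = total paid − principal = £3,560.46 − £2,905.00 = £655.46.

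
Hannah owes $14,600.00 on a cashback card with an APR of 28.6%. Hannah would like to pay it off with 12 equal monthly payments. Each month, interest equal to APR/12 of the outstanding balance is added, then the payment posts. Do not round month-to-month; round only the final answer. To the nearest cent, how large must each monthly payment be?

Monthly rate r = 28.6%/12 = 2.38333% = 0.0238333.
Level-payment amortization: P = B₀·r / (1 − (1+r)^(−n)) = 14600.00·0.0238333 / (1 − 1.02383^(−12)).
Denominator 1 − (1+r)^(−12) = 0.246212692.
P = 347.967 / 0.246212692 ≈ 1413.28.

$1,413.28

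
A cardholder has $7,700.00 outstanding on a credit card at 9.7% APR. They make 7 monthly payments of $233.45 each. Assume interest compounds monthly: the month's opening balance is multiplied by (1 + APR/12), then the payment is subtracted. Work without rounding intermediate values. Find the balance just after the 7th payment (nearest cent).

Monthly rate r = 9.7%/12 = 0.808333% = 0.00808333.
Each month: B ← B·(1+r) − $233.45.
Month 1: interest $62.24; balance after payment $7,528.79.
Month 2: interest $60.86; balance after payment $7,356.20.
Month 3: interest $59.46; balance after payment $7,182.21.
Month 4: interest $58.06; balance after payment $7,006.82.
Month 5: interest $56.64; balance after payment $6,830.01.
Month 6: interest $55.21; balance after payment $6,651.77.
Month 7: interest $53.77; balance after payment $6,472.08.

$6,472.08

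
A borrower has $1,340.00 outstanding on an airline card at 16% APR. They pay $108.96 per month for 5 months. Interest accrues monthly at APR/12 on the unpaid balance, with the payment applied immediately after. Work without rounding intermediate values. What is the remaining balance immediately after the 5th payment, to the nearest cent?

$872.22

Monthly rate r = 16%/12 = 1.33333% = 0.0133333.
Each month: B ← B·(1+r) − $108.96.
Month 1: interest $17.87; balance after payment $1,248.91.
Month 2: interest $16.65; balance after payment $1,156.60.
Month 3: interest $15.42; balance after payment $1,063.06.
Month 4: interest $14.17; balance after payment $968.27.
Month 5: interest $12.91; balance after payment $872.22.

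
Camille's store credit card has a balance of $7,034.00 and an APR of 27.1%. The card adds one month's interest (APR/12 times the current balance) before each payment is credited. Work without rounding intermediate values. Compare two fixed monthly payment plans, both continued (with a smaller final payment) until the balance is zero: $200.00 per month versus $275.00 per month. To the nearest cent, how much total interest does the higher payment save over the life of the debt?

$3,546.18

Monthly rate r = 27.1%/12 = 2.25833% = 0.0225833.
At $200.00/mo: n = ⌈−ln(1 − rB₀/P)/ln(1+r)⌉ = 71 payments (last $160.43); total interest = total paid − $7,034.00 = $7,126.43.
At $275.00/mo: 39 payments (last $164.25); total interest $3,580.25.
Interest saved = $7,126.43 − $3,580.25 = $3,546.18.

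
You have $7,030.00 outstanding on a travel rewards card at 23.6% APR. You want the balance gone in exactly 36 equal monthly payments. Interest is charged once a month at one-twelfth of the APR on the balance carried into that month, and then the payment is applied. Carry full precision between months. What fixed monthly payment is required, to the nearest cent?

$274.33

Monthly rate r = 23.6%/12 = 1.96667% = 0.0196667.
Level-payment amortization: P = B₀·r / (1 − (1+r)^(−n)) = 7030.00·0.0196667 / (1 − 1.01967^(−36)).
Denominator 1 − (1+r)^(−36) = 0.503974506.
P = 138.257 / 0.503974506 ≈ 274.33.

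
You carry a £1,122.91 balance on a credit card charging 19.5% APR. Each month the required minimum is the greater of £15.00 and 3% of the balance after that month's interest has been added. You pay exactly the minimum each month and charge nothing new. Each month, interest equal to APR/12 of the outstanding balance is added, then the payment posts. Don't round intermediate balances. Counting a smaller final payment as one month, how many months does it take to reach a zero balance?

Monthly rate r = 19.5%/12 = 1.625% = 0.01625.
While 3% of the post-interest balance exceeds £15.00, each month B ← (B·(1+r))·(1 − 0.03), i.e. B shrinks by the factor (1+r)·0.97 = 0.98576.
This holds for months 1–58. Entering month 59 the balance is £488.81; 3% of the post-interest balance is now below £15.00, so the flat £15.00 minimum applies from here.
From month 59 a fixed £15.00 at rate r clears £488.81 in 47 more payments. Total: 58 + 47 = 105 months.

105 months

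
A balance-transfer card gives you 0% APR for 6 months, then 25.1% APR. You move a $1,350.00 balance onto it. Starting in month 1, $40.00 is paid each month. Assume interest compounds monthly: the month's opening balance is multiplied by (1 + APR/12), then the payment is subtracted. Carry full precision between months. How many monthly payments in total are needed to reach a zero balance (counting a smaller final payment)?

48 payments

Promo months 1–6 at r₀ = 0%/12 = 0; months 7+ at r₁ = 25.1%/12 = 0.0209167.
After month 6 (no interest yet): B = $1,350.00 − 6·$40.00 = $1,110.00.
Then at r₁ with $40.00/mo: n₂ = −ln(1 − r₁·B/P)/ln(1+r₁) ≈ 41.96 → 42 more payments.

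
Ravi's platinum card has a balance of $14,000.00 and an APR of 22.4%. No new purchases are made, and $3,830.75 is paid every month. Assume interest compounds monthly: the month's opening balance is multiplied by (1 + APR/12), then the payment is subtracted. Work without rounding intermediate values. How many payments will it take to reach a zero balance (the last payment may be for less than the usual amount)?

Monthly rate r = 22.4%/12 = 1.86667% = 0.0186667.
Recurrence: B ← B·(1+r) − $3,830.75.
Month 1: interest $261.33; balance after payment $10,430.58.
Month 2: interest $194.70; balance after payment $6,794.54.
Month 3: interest $126.83; balance after payment $3,090.62.
Month 4: interest $57.69; balance after payment $0.00.

4 payments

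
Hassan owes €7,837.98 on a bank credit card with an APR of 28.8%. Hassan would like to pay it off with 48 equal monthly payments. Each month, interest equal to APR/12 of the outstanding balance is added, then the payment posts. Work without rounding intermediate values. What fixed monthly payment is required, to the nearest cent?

€276.77

Monthly rate r = 28.8%/12 = 2.4% = 0.024.
Level-payment amortization: P = B₀·r / (1 − (1+r)^(−n)) = 7837.98·0.024 / (1 − 1.024^(−48)).
Denominator 1 − (1+r)^(−48) = 0.679666705.
P = 188.112 / 0.679666705 ≈ 276.77.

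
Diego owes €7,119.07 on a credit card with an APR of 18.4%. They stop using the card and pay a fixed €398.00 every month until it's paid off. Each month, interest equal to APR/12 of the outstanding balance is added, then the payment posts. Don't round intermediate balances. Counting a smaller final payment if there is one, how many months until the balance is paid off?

22 payments

Monthly rate r = 18.4%/12 = 1.53333% = 0.0153333.
Recurrence: B ← B·(1+r) − €398.00.
Month 1: interest €109.16; balance after payment €6,830.23.
Month 2: interest €104.73; balance after payment €6,536.96.
Closed form: n = −ln(1 − rB₀/P)/ln(1+r) = −ln(0.72573)/ln(1.01533) ≈ 21.067, so the balance reaches zero during payment 22.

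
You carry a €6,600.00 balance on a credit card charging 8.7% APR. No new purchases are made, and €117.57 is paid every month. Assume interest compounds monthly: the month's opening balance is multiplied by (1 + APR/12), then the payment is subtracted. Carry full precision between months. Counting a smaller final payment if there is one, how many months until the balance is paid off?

73 months

Monthly rate r = 8.7%/12 = 0.725% = 0.00725.
Recurrence: B ← B·(1+r) − €117.57.
Month 1: interest €47.85; balance after payment €6,530.28.
Month 2: interest €47.34; balance after payment €6,460.05.
Closed form: n = −ln(1 − rB₀/P)/ln(1+r) = −ln(0.59301)/ln(1.00725) ≈ 72.336, so the balance reaches zero during payment 73.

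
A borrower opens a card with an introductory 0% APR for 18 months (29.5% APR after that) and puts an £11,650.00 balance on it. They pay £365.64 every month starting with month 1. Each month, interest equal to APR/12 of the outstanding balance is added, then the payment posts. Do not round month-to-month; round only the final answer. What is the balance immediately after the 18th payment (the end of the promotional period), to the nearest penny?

£5,068.48

Promo months 1–18 at r₀ = 0%/12 = 0; months 19+ at r₁ = 29.5%/12 = 0.0245833.
After month 18 (no interest yet): B = £11,650.00 − 18·£365.64 = £5,068.48.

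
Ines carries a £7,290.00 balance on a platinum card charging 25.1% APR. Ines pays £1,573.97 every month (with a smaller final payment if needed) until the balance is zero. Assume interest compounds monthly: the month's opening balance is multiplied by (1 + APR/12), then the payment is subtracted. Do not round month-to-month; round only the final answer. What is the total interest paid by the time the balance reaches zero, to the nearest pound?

£459

Monthly rate r = 25.1%/12 = 2.09167% = 0.0209167.
Payoff takes n = ⌈−ln(1 − rB₀/P)/ln(1+r)⌉ = ⌈4.922⌉ = 5 payments; the last is £1,452.92.
Total paid = 4·£1,573.97 + £1,452.92 = £7,748.80.
Total interest = total paid − principal = £7,748.80 − £7,290.00 = £458.80.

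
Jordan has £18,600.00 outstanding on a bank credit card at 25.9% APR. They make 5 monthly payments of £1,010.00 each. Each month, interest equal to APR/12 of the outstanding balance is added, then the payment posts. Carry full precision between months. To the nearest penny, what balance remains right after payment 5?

£15,423.04

Monthly rate r = 25.9%/12 = 2.15833% = 0.0215833.
Each month: B ← B·(1+r) − £1,010.00.
Month 1: interest £401.45; balance after payment £17,991.45.
Month 2: interest £388.32; balance after payment £17,369.77.
Month 3: interest £374.90; balance after payment £16,734.66.
Month 4: interest £361.19; balance after payment £16,085.85.
Month 5: interest £347.19; balance after payment £15,423.04.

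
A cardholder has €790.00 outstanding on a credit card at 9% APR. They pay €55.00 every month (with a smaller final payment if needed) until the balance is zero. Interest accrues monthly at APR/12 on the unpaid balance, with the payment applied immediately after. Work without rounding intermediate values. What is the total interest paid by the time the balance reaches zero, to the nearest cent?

€49.05

Monthly rate r = 9%/12 = 0.75% = 0.0075.
Payoff takes n = ⌈−ln(1 − rB₀/P)/ln(1+r)⌉ = ⌈15.255⌉ = 16 payments; the last is €14.05.
Total paid = 15·€55.00 + €14.05 = €839.05.
Total interest = total paid − principal = €839.05 − €790.00 = €49.05.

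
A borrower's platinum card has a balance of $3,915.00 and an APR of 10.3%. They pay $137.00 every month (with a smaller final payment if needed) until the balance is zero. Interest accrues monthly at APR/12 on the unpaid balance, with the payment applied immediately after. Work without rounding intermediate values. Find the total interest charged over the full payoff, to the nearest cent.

Monthly rate r = 10.3%/12 = 0.858333% = 0.00858333.
Payoff takes n = ⌈−ln(1 − rB₀/P)/ln(1+r)⌉ = ⌈32.926⌉ = 33 payments; the last is $126.96.
Total paid = 32·$137.00 + $126.96 = $4,510.96.
Total interest = total paid − principal = $4,510.96 − $3,915.00 = $595.96.

$595.96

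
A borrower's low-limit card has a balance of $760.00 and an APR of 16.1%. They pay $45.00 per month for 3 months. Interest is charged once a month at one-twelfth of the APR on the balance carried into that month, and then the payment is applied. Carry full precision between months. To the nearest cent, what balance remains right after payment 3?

$654.18

Monthly rate r = 16.1%/12 = 1.34167% = 0.0134167.
Each month: B ← B·(1+r) − $45.00.
Month 1: interest $10.20; balance after payment $725.20.
Month 2: interest $9.73; balance after payment $689.93.
Month 3: interest $9.26; balance after payment $654.18.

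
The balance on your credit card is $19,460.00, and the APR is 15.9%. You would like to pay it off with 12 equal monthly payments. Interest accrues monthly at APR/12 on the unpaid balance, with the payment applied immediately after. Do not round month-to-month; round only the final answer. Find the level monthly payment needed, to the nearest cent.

Monthly rate r = 15.9%/12 = 1.325% = 0.01325.
Level-payment amortization: P = B₀·r / (1 − (1+r)^(−n)) = 19460.00·0.01325 / (1 − 1.01325^(−12)).
Denominator 1 − (1+r)^(−12) = 0.14611251.
P = 257.845 / 0.14611251 ≈ 1764.70.

$1,764.70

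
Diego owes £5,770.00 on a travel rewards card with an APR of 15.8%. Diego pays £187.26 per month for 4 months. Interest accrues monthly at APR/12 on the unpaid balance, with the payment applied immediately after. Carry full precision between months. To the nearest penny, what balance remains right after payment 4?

£5,315.98

Monthly rate r = 15.8%/12 = 1.31667% = 0.0131667.
Each month: B ← B·(1+r) − £187.26.
Month 1: interest £75.97; balance after payment £5,658.71.
Month 2: interest £74.51; balance after payment £5,545.96.
Month 3: interest £73.02; balance after payment £5,431.72.
Month 4: interest £71.52; balance after payment £5,315.98.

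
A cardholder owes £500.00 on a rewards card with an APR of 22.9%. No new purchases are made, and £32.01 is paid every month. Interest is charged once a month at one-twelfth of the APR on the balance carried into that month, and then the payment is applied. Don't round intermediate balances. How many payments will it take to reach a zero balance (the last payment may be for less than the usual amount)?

19 payments

Monthly rate r = 22.9%/12 = 1.90833% = 0.0190833.
Recurrence: B ← B·(1+r) − £32.01.
Month 1: interest £9.54; balance after payment £477.53.
Month 2: interest £9.11; balance after payment £454.63.
Closed form: n = −ln(1 − rB₀/P)/ln(1+r) = −ln(0.70192)/ln(1.01908) ≈ 18.724, so the balance reaches zero during payment 19.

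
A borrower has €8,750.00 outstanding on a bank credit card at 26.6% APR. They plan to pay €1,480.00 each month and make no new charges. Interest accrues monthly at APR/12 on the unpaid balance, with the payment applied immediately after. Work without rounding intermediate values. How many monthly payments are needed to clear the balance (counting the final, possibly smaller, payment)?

7 payments

Monthly rate r = 26.6%/12 = 2.21667% = 0.0221667.
Recurrence: B ← B·(1+r) − €1,480.00.
Month 1: interest €193.96; balance after payment €7,463.96.
Month 2: interest €165.45; balance after payment €6,149.41.
Closed form: n = −ln(1 − rB₀/P)/ln(1+r) = −ln(0.86895)/ln(1.02217) ≈ 6.407, so the balance reaches zero during payment 7.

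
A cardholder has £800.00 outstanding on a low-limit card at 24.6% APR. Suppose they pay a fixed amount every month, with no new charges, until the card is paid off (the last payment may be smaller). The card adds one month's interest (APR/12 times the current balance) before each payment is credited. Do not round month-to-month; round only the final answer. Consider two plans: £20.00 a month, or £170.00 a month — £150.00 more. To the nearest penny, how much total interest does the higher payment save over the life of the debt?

Monthly rate r = 24.6%/12 = 2.05% = 0.0205.
At £20.00/mo: n = ⌈−ln(1 − rB₀/P)/ln(1+r)⌉ = 85 payments (last £10.11); total interest = total paid − £800.00 = £890.11.
At £170.00/mo: 5 payments (last £169.86); total interest £49.86.
Interest saved = £890.11 − £49.86 = £840.25.

£840.25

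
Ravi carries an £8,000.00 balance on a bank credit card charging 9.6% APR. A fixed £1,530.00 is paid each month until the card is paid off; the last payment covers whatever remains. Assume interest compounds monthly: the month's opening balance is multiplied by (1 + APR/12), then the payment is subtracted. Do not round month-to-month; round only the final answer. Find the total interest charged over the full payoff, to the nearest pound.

£206

Monthly rate r = 9.6%/12 = 0.8% = 0.008.
Payoff takes n = ⌈−ln(1 − rB₀/P)/ln(1+r)⌉ = ⌈5.363⌉ = 6 payments; the last is £556.19.
Total paid = 5·£1,530.00 + £556.19 = £8,206.19.
Total interest = total paid − principal = £8,206.19 − £8,000.00 = £206.19.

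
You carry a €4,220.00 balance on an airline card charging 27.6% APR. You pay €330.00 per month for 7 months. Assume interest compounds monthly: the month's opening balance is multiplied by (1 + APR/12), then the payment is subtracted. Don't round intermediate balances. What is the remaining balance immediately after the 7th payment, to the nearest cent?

€2,472.50

Monthly rate r = 27.6%/12 = 2.3% = 0.023.
Each month: B ← B·(1+r) − €330.00.
Month 1: interest €97.06; balance after payment €3,987.06.
Month 2: interest €91.70; balance after payment €3,748.76.
Month 3: interest €86.22; balance after payment €3,504.98.
Month 4: interest €80.61; balance after payment €3,255.60.
Month 5: interest €74.88; balance after payment €3,000.48.
Month 6: interest €69.01; balance after payment €2,739.49.
Month 7: interest €63.01; balance after payment €2,472.50.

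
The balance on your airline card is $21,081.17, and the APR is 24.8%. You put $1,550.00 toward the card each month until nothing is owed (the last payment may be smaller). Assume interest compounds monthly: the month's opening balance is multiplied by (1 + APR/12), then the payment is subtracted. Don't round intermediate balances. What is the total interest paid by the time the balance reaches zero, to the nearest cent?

Monthly rate r = 24.8%/12 = 2.06667% = 0.0206667.
Payoff takes n = ⌈−ln(1 − rB₀/P)/ln(1+r)⌉ = ⌈16.133⌉ = 17 payments; the last is $207.34.
Total paid = 16·$1,550.00 + $207.34 = $25,007.34.
Total interest = total paid − principal = $25,007.34 − $21,081.17 = $3,926.17.

$3,926.17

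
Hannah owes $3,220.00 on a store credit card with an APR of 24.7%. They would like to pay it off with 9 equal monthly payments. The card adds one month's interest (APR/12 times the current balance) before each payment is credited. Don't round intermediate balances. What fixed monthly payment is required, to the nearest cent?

Monthly rate r = 24.7%/12 = 2.05833% = 0.0205833.
Level-payment amortization: P = B₀·r / (1 − (1+r)^(−n)) = 3220.00·0.0205833 / (1 − 1.02058^(−9)).
Denominator 1 − (1+r)^(−9) = 0.167539273.
P = 66.2783 / 0.167539273 ≈ 395.60.

$395.60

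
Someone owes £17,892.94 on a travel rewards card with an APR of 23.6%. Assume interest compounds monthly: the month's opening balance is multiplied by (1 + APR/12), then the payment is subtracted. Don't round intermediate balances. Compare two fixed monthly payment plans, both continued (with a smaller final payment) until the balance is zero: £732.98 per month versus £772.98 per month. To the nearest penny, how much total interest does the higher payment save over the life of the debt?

Monthly rate r = 23.6%/12 = 1.96667% = 0.0196667.
At £732.98/mo: n = ⌈−ln(1 − rB₀/P)/ln(1+r)⌉ = 34 payments (last £430.55); total interest = total paid − £17,892.94 = £6,725.95.
At £772.98/mo: 32 payments (last £146.74); total interest £6,216.18.
Interest saved = £6,725.95 − £6,216.18 = £509.77.

£509.77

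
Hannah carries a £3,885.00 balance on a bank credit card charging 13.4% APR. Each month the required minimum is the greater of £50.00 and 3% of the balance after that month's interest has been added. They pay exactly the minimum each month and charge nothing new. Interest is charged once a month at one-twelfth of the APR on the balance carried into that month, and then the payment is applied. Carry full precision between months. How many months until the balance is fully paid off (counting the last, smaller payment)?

86 months

Monthly rate r = 13.4%/12 = 1.11667% = 0.0111667.
While 3% of the post-interest balance exceeds £50.00, each month B ← (B·(1+r))·(1 − 0.03), i.e. B shrinks by the factor (1+r)·0.97 = 0.98083.
This holds for months 1–45. Entering month 46 the balance is £1,626.08; 3% of the post-interest balance is now below £50.00, so the flat £50.00 minimum applies from here.
From month 46 a fixed £50.00 at rate r clears £1,626.08 in 41 more payments. Total: 45 + 41 = 86 months.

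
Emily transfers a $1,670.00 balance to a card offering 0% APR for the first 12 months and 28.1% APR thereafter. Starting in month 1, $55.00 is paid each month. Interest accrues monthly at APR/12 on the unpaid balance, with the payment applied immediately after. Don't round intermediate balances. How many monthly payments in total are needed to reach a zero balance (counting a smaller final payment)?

Promo months 1–12 at r₀ = 0%/12 = 0; months 13+ at r₁ = 28.1%/12 = 0.0234167.
After month 12 (no interest yet): B = $1,670.00 − 12·$55.00 = $1,010.00.
Then at r₁ with $55.00/mo: n₂ = −ln(1 − r₁·B/P)/ln(1+r₁) ≈ 24.29 → 25 more payments.

37 payments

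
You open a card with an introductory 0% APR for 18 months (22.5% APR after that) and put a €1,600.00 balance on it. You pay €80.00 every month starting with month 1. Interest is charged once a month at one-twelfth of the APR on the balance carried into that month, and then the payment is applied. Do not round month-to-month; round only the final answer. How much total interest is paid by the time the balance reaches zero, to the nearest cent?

Promo months 1–18 at r₀ = 0%/12 = 0; months 19+ at r₁ = 22.5%/12 = 0.01875.
After month 18 (no interest yet): B = €1,600.00 − 18·€80.00 = €160.00.
Then at r₁ with €80.00/mo: n₂ = −ln(1 − r₁·B/P)/ln(1+r₁) ≈ 2.06 → 3 more payments.
Total paid = 20·€80.00 + €4.64 = €1,604.64; interest = €1,604.64 − €1,600.00 = €4.64.

€4.64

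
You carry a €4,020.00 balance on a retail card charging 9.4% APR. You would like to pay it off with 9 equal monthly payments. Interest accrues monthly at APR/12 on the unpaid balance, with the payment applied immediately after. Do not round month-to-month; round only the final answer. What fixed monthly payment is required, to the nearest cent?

Monthly rate r = 9.4%/12 = 0.783333% = 0.00783333.
Level-payment amortization: P = B₀·r / (1 − (1+r)^(−n)) = 4020.00·0.00783333 / (1 − 1.00783^(−9)).
Denominator 1 − (1+r)^(−9) = 0.0678162327.
P = 31.49 / 0.0678162327 ≈ 464.34.

€464.34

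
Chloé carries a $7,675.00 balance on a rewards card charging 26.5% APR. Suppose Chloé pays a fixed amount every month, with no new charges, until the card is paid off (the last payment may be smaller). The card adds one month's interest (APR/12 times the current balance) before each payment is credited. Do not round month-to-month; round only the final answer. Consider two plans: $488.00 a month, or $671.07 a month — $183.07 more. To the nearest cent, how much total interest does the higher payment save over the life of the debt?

$588.24

Monthly rate r = 26.5%/12 = 2.20833% = 0.0220833.
At $488.00/mo: n = ⌈−ln(1 − rB₀/P)/ln(1+r)⌉ = 20 payments (last $261.44); total interest = total paid − $7,675.00 = $1,858.44.
At $671.07/mo: 14 payments (last $221.29); total interest $1,270.20.
Interest saved = $1,858.44 − $1,270.20 = $588.24.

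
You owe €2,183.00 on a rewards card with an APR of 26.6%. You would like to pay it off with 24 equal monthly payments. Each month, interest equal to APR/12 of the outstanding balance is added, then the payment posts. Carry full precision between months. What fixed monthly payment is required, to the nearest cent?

€118.27

Monthly rate r = 26.6%/12 = 2.21667% = 0.0221667.
Level-payment amortization: P = B₀·r / (1 − (1+r)^(−n)) = 2183.00·0.0221667 / (1 − 1.02217^(−24)).
Denominator 1 − (1+r)^(−24) = 0.4091478.
P = 48.3898 / 0.4091478 ≈ 118.27.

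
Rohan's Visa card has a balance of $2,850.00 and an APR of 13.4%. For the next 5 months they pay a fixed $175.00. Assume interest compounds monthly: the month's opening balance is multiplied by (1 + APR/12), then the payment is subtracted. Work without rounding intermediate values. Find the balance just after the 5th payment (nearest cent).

Monthly rate r = 13.4%/12 = 1.11667% = 0.0111667.
Each month: B ← B·(1+r) − $175.00.
Month 1: interest $31.82; balance after payment $2,706.82.
Month 2: interest $30.23; balance after payment $2,562.05.
Month 3: interest $28.61; balance after payment $2,415.66.
Month 4: interest $26.97; balance after payment $2,267.64.
Month 5: interest $25.32; balance after payment $2,117.96.

$2,117.96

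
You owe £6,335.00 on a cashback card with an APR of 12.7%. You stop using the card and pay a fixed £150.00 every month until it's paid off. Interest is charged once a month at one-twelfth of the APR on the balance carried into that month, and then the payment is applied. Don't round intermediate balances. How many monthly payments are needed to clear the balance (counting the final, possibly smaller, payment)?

57 months

Monthly rate r = 12.7%/12 = 1.05833% = 0.0105833.
Recurrence: B ← B·(1+r) − £150.00.
Month 1: interest £67.05; balance after payment £6,252.05.
Month 2: interest £66.17; balance after payment £6,168.21.
Closed form: n = −ln(1 − rB₀/P)/ln(1+r) = −ln(0.55303)/ln(1.01058) ≈ 56.265, so the balance reaches zero during payment 57.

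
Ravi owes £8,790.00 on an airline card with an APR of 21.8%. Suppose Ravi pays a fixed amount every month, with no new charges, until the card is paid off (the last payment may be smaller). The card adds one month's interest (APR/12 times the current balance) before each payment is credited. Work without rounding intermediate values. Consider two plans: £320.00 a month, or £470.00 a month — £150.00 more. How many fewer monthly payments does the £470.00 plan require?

Monthly rate r = 21.8%/12 = 1.81667% = 0.0181667.
At £320.00/mo: n = ⌈−ln(1 − rB₀/P)/ln(1+r)⌉ = 39 payments (last £125.86); total interest = total paid − £8,790.00 = £3,495.86.
At £470.00/mo: 24 payments (last £27.94); total interest £2,047.94.
Payments saved = 39 − 24 = 15.

15 fewer payments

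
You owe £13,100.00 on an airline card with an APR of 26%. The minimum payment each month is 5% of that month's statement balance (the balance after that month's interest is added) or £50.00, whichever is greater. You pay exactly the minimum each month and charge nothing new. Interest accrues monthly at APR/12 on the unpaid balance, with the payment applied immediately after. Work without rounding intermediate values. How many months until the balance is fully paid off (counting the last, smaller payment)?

Monthly rate r = 26%/12 = 2.16667% = 0.0216667.
While 5% of the post-interest balance exceeds £50.00, each month B ← (B·(1+r))·(1 − 0.05), i.e. B shrinks by the factor (1+r)·0.95 = 0.97058.
This holds for months 1–87. Entering month 88 the balance is £975.28; 5% of the post-interest balance is now below £50.00, so the flat £50.00 minimum applies from here.
From month 88 a fixed £50.00 at rate r clears £975.28 in 26 more payments. Total: 87 + 26 = 113 months.

113 months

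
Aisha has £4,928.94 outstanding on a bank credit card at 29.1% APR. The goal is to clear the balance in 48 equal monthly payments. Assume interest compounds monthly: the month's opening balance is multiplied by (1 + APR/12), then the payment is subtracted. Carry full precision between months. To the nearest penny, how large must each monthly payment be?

Monthly rate r = 29.1%/12 = 2.425% = 0.02425.
Level-payment amortization: P = B₀·r / (1 − (1+r)^(−n)) = 4928.94·0.02425 / (1 − 1.02425^(−48)).
Denominator 1 − (1+r)^(−48) = 0.683398248.
P = 119.527 / 0.683398248 ≈ 174.90.

£174.90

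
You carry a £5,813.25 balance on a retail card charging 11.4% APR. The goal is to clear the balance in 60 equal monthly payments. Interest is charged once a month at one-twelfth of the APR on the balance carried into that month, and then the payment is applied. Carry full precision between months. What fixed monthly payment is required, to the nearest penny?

£127.56

Monthly rate r = 11.4%/12 = 0.95% = 0.0095.
Level-payment amortization: P = B₀·r / (1 − (1+r)^(−n)) = 5813.25·0.0095 / (1 − 1.0095^(−60)).
Denominator 1 − (1+r)^(−60) = 0.432950981.
P = 55.2259 / 0.432950981 ≈ 127.56.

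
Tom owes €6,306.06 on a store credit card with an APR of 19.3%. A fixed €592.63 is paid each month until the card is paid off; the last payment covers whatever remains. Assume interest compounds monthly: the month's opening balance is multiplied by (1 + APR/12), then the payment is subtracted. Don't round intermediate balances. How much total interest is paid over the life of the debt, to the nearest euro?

Monthly rate r = 19.3%/12 = 1.60833% = 0.0160833.
Payoff takes n = ⌈−ln(1 − rB₀/P)/ln(1+r)⌉ = ⌈11.764⌉ = 12 payments; the last is €453.79.
Total paid = 11·€592.63 + €453.79 = €6,972.72.
Total interest = total paid − principal = €6,972.72 − €6,306.06 = €666.66.

€667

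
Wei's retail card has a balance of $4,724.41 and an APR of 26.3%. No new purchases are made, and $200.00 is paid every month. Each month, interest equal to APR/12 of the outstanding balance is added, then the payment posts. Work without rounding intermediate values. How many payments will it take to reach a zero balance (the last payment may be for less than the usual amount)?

34 payments

Monthly rate r = 26.3%/12 = 2.19167% = 0.0219167.
Recurrence: B ← B·(1+r) − $200.00.
Month 1: interest $103.54; balance after payment $4,627.95.
Month 2: interest $101.43; balance after payment $4,529.38.
Closed form: n = −ln(1 − rB₀/P)/ln(1+r) = −ln(0.48228)/ln(1.02192) ≈ 33.636, so the balance reaches zero during payment 34.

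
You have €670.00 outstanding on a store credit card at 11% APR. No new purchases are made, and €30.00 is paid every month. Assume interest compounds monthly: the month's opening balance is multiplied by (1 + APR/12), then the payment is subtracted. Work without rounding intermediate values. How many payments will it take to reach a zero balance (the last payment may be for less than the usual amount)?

26 months

Monthly rate r = 11%/12 = 0.916667% = 0.00916667.
Recurrence: B ← B·(1+r) − €30.00.
Month 1: interest €6.14; balance after payment €646.14.
Month 2: interest €5.92; balance after payment €622.06.
Closed form: n = −ln(1 − rB₀/P)/ln(1+r) = −ln(0.79528)/ln(1.00917) ≈ 25.103, so the balance reaches zero during payment 26.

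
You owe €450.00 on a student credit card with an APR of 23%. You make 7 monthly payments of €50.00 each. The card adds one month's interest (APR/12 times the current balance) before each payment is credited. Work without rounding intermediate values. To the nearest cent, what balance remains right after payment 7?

€143.18

Monthly rate r = 23%/12 = 1.91667% = 0.0191667.
Each month: B ← B·(1+r) − €50.00.
Month 1: interest €8.62; balance after payment €408.62.
Month 2: interest €7.83; balance after payment €366.46.
Month 3: interest €7.02; balance after payment €323.48.
Month 4: interest €6.20; balance after payment €279.68.
Month 5: interest €5.36; balance after payment €235.04.
Month 6: interest €4.50; balance after payment €189.55.
Month 7: interest €3.63; balance after payment €143.18.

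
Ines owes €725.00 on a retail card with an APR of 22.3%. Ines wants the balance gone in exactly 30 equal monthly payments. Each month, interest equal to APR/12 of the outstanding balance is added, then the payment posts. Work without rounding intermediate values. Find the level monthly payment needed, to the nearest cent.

€31.74

Monthly rate r = 22.3%/12 = 1.85833% = 0.0185833.
Level-payment amortization: P = B₀·r / (1 − (1+r)^(−n)) = 725.00·0.0185833 / (1 − 1.01858^(−30)).
Denominator 1 − (1+r)^(−30) = 0.424423534.
P = 13.4729 / 0.424423534 ≈ 31.74.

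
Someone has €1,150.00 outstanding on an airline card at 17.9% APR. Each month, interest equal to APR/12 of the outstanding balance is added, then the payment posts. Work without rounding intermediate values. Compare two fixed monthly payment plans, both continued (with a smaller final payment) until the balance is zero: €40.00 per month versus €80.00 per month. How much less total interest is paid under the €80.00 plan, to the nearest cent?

€209.09

Monthly rate r = 17.9%/12 = 1.49167% = 0.0149167.
At €40.00/mo: n = ⌈−ln(1 − rB₀/P)/ln(1+r)⌉ = 38 payments (last €33.19); total interest = total paid − €1,150.00 = €363.19.
At €80.00/mo: 17 payments (last €24.10); total interest €154.10.
Interest saved = €363.19 − €154.10 = €209.09.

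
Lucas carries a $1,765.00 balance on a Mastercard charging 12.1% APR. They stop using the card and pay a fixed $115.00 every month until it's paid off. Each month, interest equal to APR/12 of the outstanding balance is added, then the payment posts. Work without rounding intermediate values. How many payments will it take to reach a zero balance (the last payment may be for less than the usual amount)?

17 months

Monthly rate r = 12.1%/12 = 1.00833% = 0.0100833.
Recurrence: B ← B·(1+r) − $115.00.
Month 1: interest $17.80; balance after payment $1,667.80.
Month 2: interest $16.82; balance after payment $1,569.61.
Closed form: n = −ln(1 − rB₀/P)/ln(1+r) = −ln(0.84524)/ln(1.01008) ≈ 16.758, so the balance reaches zero during payment 17.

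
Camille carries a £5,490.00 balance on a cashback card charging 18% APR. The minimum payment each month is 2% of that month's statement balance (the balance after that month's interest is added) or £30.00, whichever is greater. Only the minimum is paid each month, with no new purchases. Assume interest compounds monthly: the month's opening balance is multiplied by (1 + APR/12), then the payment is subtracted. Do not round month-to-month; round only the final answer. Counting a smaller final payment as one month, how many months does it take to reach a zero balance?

Monthly rate r = 18%/12 = 1.5% = 0.015.
While 2% of the post-interest balance exceeds £30.00, each month B ← (B·(1+r))·(1 − 0.02), i.e. B shrinks by the factor (1+r)·0.98 = 0.9947.
This holds for months 1–247. Entering month 248 the balance is £1,477.49; 2% of the post-interest balance is now below £30.00, so the flat £30.00 minimum applies from here.
From month 248 a fixed £30.00 at rate r clears £1,477.49 in 91 more payments. Total: 247 + 91 = 338 months.

338 months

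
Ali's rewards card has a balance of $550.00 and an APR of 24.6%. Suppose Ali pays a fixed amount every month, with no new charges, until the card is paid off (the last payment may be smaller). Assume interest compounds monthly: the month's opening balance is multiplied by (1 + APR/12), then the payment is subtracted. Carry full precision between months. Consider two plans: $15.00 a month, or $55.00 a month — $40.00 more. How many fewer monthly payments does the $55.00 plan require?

57 fewer payments

Monthly rate r = 24.6%/12 = 2.05% = 0.0205.
At $15.00/mo: n = ⌈−ln(1 − rB₀/P)/ln(1+r)⌉ = 69 payments (last $9.70); total interest = total paid − $550.00 = $479.70.
At $55.00/mo: 12 payments (last $16.90); total interest $71.90.
Payments saved = 69 − 12 = 57.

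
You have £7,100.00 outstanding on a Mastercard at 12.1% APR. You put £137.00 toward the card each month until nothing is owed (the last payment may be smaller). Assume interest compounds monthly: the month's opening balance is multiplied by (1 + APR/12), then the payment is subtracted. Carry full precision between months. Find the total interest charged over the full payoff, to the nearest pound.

Monthly rate r = 12.1%/12 = 1.00833% = 0.0100833.
Payoff takes n = ⌈−ln(1 − rB₀/P)/ln(1+r)⌉ = ⌈73.691⌉ = 74 payments; the last is £94.83.
Total paid = 73·£137.00 + £94.83 = £10,095.83.
Total interest = total paid − principal = £10,095.83 − £7,100.00 = £2,995.83.

£2,996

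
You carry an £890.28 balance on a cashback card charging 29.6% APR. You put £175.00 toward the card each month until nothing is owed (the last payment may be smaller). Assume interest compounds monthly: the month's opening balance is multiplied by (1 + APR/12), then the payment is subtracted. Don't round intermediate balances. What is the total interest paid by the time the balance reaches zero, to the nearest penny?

£73.24

Monthly rate r = 29.6%/12 = 2.46667% = 0.0246667.
Payoff takes n = ⌈−ln(1 − rB₀/P)/ln(1+r)⌉ = ⌈5.503⌉ = 6 payments; the last is £88.52.
Total paid = 5·£175.00 + £88.52 = £963.52.
Total interest = total paid − principal = £963.52 − £890.28 = £73.24.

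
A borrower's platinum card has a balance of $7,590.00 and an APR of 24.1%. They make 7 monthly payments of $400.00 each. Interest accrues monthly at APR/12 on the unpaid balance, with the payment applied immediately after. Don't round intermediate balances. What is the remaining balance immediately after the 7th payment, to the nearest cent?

Monthly rate r = 24.1%/12 = 2.00833% = 0.0200833.
Each month: B ← B·(1+r) − $400.00.
Month 1: interest $152.43; balance after payment $7,342.43.
Month 2: interest $147.46; balance after payment $7,089.89.
Month 3: interest $142.39; balance after payment $6,832.28.
Month 4: interest $137.21; balance after payment $6,569.50.
Month 5: interest $131.94; balance after payment $6,301.43.
Month 6: interest $126.55; balance after payment $6,027.99.
Month 7: interest $121.06; balance after payment $5,749.05.

$5,749.05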